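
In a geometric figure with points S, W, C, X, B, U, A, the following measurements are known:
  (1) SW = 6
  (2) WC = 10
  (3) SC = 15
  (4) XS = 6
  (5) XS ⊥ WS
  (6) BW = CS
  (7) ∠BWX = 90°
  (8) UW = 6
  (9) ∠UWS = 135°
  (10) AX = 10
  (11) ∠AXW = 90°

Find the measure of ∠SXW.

Step 1: By the law of cosines on triangle XSW: XW² = 6² + 6² − 2·6·6·cos(90°) = 72, so XW = 6·√2.
Step 2: By the inverse law of cosines on triangle SXW: cos(∠SXW) = (6² + (6·√2)² − 6²) / (2·6·6·√2) = 72/101.82 = 0.7071, so ∠SXW = 45°.

Therefore, the measure of angle ∠SXW = 45°.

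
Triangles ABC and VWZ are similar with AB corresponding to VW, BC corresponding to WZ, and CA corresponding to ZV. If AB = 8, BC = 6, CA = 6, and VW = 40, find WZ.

Similar triangles have proportional sides. Setting up the proportion:
VW / AB = WZ / BC
40 / 8 = WZ / 6
WZ = 6 * 40 / 8 = 30.

30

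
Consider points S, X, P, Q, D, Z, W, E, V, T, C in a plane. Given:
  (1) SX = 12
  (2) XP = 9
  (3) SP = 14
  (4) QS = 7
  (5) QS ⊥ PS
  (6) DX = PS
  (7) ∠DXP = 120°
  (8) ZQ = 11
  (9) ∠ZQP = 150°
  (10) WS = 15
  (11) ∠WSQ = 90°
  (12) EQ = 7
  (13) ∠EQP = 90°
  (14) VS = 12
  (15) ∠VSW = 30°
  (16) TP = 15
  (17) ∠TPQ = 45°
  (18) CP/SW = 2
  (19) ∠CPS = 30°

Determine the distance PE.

Step 1: By the law of cosines on triangle PSQ: PQ² = 14² + 7² − 2·14·7·cos(90°) = 245, so PQ = 7·√5.
Step 2: By the law of cosines on triangle PQE: PE² = (7·√5)² + 7² − 2·7·√5·7·cos(90°) = 294, so PE = 7·√6.

Therefore, the length of PE = 7·√6.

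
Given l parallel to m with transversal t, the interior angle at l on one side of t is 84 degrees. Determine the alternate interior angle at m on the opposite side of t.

Alternate interior angles are equal: 84 degrees.

84 degrees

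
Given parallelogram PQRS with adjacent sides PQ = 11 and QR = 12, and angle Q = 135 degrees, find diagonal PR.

Law of cosines: d^2 = 11^2 + 12^2 - 2(11)(12)cos(135°) = 132*sqrt(2) + 265, so d = sqrt(132*sqrt(2) + 265).

sqrt(132*sqrt(2) + 265)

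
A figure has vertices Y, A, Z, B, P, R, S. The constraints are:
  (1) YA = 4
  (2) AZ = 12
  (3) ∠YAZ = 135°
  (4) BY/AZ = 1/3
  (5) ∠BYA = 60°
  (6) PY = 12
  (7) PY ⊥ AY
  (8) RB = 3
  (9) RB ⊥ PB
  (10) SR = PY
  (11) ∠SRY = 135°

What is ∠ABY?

From the given relations: BY = 1/3·AZ = 1/3·12 = 4.
Step 1: By the law of cosines on triangle BYA: BA² = 4² + 4² − 2·4·4·cos(60°) = 16, so BA = 4.
Step 2: By the inverse law of cosines on triangle ABY: cos(∠ABY) = (4² + 4² − 4²) / (2·4·4) = 16/32 = 0.5, so ∠ABY = 60°.

Therefore, the measure of angle ∠ABY = 60°.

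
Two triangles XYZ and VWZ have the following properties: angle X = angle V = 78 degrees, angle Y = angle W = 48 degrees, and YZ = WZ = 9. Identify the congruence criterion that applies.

The given information provides:
angle X = angle V = 78 degrees, angle Y = angle W = 48 degrees, and YZ = WZ = 9
This matches the AAS congruence theorem.
Two pairs of corresponding angles and a non-included side are equal (Angle-Angle-Side).

AAS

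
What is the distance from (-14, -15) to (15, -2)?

The horizontal distance is |15 - -14| = 29 and the vertical distance is |-2 - -15| = 13.
By the Pythagorean theorem, d = sqrt(29^2 + 13^2) = sqrt(1010).

sqrt(1010)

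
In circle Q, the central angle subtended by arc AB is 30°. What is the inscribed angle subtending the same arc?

Inscribed angle = 30° / 2 = 15° (inscribed angle theorem).

15°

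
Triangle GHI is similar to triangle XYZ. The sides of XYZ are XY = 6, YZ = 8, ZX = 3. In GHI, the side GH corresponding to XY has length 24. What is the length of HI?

Since the triangles are similar, the ratio of corresponding sides is constant.
Scale factor k = GH / XY = 24 / 6 = 4
HI = k * YZ = 4 * 8 = 32

32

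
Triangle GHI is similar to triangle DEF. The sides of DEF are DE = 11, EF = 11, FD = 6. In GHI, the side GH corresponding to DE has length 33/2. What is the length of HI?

k = 33/2/11 = 3/2. HI = 3/2 * 11 = 33/2.

33/2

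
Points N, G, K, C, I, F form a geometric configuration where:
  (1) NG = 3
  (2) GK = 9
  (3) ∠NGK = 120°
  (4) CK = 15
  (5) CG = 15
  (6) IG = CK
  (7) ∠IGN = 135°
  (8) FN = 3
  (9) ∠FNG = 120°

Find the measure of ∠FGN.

Step 1: By the law of cosines on triangle GNF: GF² = 3² + 3² − 2·3·3·cos(120°) = 27, so GF = 3·√3.
Step 2: By the inverse law of cosines on triangle FGN: cos(∠FGN) = ((3·√3)² + 3² − 3²) / (2·3·√3·3) = 27/31.18 = 0.866, so ∠FGN = 30°.

Therefore, the measure of angle ∠FGN = 30°.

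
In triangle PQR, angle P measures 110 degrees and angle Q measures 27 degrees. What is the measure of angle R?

The interior angles sum to 180°: angle R = 180 - 110 - 27 = 43°.
The triangle is obtuse (angles 110°, 27°, 43°).

43 degrees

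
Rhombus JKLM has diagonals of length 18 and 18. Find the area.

Area = (18 * 18) / 2 = 324 / 2 = 162

162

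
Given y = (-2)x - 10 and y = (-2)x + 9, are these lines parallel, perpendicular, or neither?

Slope of line 1: m1 = -2
Slope of line 2: m2 = -2
Since m1 = m2 = -2, the lines are parallel.

Parallel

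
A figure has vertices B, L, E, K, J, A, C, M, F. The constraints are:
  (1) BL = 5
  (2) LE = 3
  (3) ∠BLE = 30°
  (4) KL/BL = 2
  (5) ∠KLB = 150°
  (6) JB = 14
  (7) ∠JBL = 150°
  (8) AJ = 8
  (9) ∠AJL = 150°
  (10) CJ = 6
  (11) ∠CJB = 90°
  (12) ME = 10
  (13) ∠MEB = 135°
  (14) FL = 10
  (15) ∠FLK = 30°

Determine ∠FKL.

From the given relations: KL = 2·BL = 2·5 = 10.
Step 1: By the law of cosines on triangle KLF: KF² = 10² + 10² − 2·10·10·cos(30°) = 26.79, so KF ≈ 5.18.
Step 2: By the inverse law of cosines on triangle FKL: cos(∠FKL) = (5.18² + 10² − 10²) / (2·5.18·10) = 26.79/103.53 = 0.2588, so ∠FKL = 75°.

Therefore, the measure of angle ∠FKL = 75°.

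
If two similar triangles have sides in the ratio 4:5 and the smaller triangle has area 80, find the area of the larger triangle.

The ratio of areas of similar triangles = (side ratio)^2.
Side ratio = 4:5, so area ratio = 16:25.
Area of the larger triangle / Area of the smaller triangle = 25/16
Area of the larger triangle = 80 * 25/16 = 125

125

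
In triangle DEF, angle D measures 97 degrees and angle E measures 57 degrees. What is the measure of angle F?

The interior angles sum to 180°: angle F = 180 - 97 - 57 = 26°.
The triangle is obtuse (angles 97°, 57°, 26°).

26 degrees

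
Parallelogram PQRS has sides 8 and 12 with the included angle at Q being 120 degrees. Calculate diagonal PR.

Law of cosines: d^2 = 8^2 + 12^2 - 2(8)(12)cos(120°) = 304, so d = 4*sqrt(19).

4*sqrt(19)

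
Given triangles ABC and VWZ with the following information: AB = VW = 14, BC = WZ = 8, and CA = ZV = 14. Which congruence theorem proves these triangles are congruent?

The given information provides:
AB = VW = 14, BC = WZ = 8, and CA = ZV = 14
This matches the SSS congruence theorem.
All three pairs of corresponding sides are equal (Side-Side-Side).

SSS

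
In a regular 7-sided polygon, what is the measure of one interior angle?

Each interior angle of a regular n-gon is (n - 2) * 180 / n.
For n = 7: (7 - 2) * 180 / 7 = 900/7 = 900/7 degrees.

900/7 degrees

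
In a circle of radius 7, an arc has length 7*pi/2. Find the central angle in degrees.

The full circumference is 2πr = 14*pi.
The arc is 7*pi/2 / 14*pi = 1/4 of the full circle.
So the central angle = 1/4 × 360° = 90°.

90°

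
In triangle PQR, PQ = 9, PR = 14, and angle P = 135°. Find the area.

When two sides and the included angle are known, the area formula is (1/2)ab sin(C).
The height from one side to the opposite vertex is 14 sin(135°) = 7*sqrt(2).
Area = (1/2) * 9 * 7*sqrt(2) = 63*sqrt(2)/2.

63*sqrt(2)/2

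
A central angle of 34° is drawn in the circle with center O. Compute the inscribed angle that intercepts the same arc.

By the inscribed angle theorem, the inscribed angle is half the central angle.
Inscribed angle = 34° / 2 = 17°

17°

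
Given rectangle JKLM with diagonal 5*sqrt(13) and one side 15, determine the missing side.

b = sqrt(d^2 - a^2) = sqrt(325 - 225) = sqrt(100) = 10

10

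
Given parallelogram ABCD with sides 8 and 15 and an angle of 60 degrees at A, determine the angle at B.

In a parallelogram, consecutive angles are supplementary (sum to 180°).
angle B = 180 - angle A
angle B = 180 - 60
angle B = 120 degrees

120 degrees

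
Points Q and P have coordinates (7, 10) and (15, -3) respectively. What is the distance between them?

The horizontal distance is |15 - 7| = 8 and the vertical distance is |-3 - 10| = 13.
By the Pythagorean theorem, d = sqrt(8^2 + 13^2) = sqrt(233).

sqrt(233)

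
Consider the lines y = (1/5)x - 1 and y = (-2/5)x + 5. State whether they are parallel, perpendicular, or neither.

Slope of line 1: m1 = 1/5
Slope of line 2: m2 = -2/5
m1 != m2 and m1*m2 = -2/25 != -1. Neither.

Neither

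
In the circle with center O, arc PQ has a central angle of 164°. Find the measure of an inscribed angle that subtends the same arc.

By the inscribed angle theorem, the inscribed angle is half the central angle.
Inscribed angle = 164° / 2 = 82°

82°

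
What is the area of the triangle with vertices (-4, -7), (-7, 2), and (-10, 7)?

Shoelace: Area = (1/2)|-4(2-7) + -7(7--7) + -10(-7-2)| = (1/2)(12) = 6

6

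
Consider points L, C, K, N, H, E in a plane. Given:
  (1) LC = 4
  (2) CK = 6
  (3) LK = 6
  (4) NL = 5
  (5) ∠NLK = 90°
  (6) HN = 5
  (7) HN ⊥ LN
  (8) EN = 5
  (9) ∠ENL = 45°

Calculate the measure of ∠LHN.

Step 1: By the law of cosines on triangle HNL: HL² = 5² + 5² − 2·5·5·cos(90°) = 50, so HL = 5·√2.
Step 2: By the inverse law of cosines on triangle LHN: cos(∠LHN) = ((5·√2)² + 5² − 5²) / (2·5·√2·5) = 50/70.71 = 0.7071, so ∠LHN = 45°.

Therefore, the measure of angle ∠LHN = 45°.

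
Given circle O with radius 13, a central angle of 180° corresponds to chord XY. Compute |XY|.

Drop a perpendicular from the center to the chord, bisecting both the chord and the central angle.
Each half-chord = r sin(θ/2) = 13 sin(90°).
The full chord = 2 × 13 × sin(90°) = 26.

26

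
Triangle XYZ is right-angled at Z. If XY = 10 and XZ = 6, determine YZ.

By the Pythagorean theorem: YZ^2 = XY^2 - XZ^2
YZ^2 = 10^2 - 6^2 = 100 - 36 = 64
YZ = sqrt(64) = 8

8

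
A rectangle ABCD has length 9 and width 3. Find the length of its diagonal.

Using the Pythagorean theorem:
d² = 9² + 3² = 81 + 9 = 90
d = sqrt(90) = 3*sqrt(10)

3*sqrt(10)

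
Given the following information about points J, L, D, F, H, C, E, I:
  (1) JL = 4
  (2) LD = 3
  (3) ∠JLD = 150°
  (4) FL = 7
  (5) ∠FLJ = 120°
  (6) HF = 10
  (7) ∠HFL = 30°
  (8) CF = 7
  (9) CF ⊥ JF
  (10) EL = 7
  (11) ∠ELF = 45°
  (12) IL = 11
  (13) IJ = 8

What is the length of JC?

Step 1: By the law of cosines on triangle FLJ: FJ² = 7² + 4² − 2·7·4·cos(120°) = 93, so FJ = √93.
Step 2: By the law of cosines on triangle JFC: JC² = √93² + 7² − 2·√93·7·cos(90°) = 142, so JC = √142.

Therefore, the length of JC = √142.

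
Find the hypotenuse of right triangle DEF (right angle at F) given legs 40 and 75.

DE = sqrt(40^2 + 75^2) = sqrt(7225) = 85

85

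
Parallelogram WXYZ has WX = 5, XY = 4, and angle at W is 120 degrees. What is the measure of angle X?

Opposite sides of a parallelogram are parallel, so consecutive angles form co-interior angles on a transversal.
Co-interior angles sum to 180°, giving angle X = 180 - 120 = 60 degrees.

60 degrees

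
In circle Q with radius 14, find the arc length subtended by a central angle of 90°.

Arc length = 2π(14)(1/4) = 7*pi

7*pi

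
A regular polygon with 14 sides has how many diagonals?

The number of diagonals in an n-gon is n(n - 3)/2.
For n = 14: 14(14 - 3)/2 = 14 × 11 / 2 = 77.

77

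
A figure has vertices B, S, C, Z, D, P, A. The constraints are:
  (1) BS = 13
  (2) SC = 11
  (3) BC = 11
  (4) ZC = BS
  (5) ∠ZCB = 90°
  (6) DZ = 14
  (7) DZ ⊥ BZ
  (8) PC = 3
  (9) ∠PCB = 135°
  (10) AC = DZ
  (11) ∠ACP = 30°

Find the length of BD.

From the given relations: ZC = BS = 13.
Step 1: By the law of cosines on triangle ZCB: ZB² = 13² + 11² − 2·13·11·cos(90°) = 290, so ZB ≈ 17.03.
Step 2: By the law of cosines on triangle BZD: BD² = 17.03² + 14² − 2·17.03·14·cos(90°) = 486, so BD = 9·√6.

Therefore, the length of BD = 9·√6.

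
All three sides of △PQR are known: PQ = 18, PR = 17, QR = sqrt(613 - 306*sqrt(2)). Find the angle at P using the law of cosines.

cos(P) = (18² + 17² - (sqrt(613 - 306*sqrt(2)))²) / (2 × 18 × 17) = sqrt(2)/2, so P = arccos(sqrt(2)/2) = 45°.

45°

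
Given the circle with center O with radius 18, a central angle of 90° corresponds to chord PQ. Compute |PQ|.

Chord = 2(18) sin(45°) = 18*sqrt(2)

18*sqrt(2)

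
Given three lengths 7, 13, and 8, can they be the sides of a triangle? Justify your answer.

Yes.
The triangle inequality requires that the sum of any two sides exceeds the third.
Here 7 + 8 = 15 > 13, so the condition is met.

Yes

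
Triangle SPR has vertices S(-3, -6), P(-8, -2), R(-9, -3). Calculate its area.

The Shoelace formula computes the area from vertex coordinates by summing cross products.
For vertices (-3,-6), (-8,-2), (-9,-3):
Signed sum = -3*-2 - -8*-6 + -8*-3 - -9*-2 + -9*-6 - -3*-3
= -42 + 6 + 45 = 9
Area = (1/2)|9| = 9/2.

9/2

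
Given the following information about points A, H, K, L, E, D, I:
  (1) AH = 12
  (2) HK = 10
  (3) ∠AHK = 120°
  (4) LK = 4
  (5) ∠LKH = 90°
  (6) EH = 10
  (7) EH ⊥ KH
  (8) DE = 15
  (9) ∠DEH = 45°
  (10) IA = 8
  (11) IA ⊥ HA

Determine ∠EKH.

Step 1: By the law of cosines on triangle KHE: KE² = 10² + 10² − 2·10·10·cos(90°) = 200, so KE = 10·√2.
Step 2: By the inverse law of cosines on triangle EKH: cos(∠EKH) = ((10·√2)² + 10² − 10²) / (2·10·√2·10) = 200/282.84 = 0.7071, so ∠EKH = 45°.

Therefore, the measure of angle ∠EKH = 45°.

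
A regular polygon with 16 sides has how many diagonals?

Each of the 16 vertices connects to 13 non-adjacent vertices via diagonals.
Total connections = 16 × 13 = 208, but each diagonal is counted twice.
Number of diagonals = 208 / 2 = 104.

104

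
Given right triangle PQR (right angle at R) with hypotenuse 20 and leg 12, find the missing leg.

Rearranging the Pythagorean theorem to solve for the unknown leg:
leg^2 = hypotenuse^2 - known_leg^2 = 400 - 144 = 256
leg = sqrt(256) = 16.

16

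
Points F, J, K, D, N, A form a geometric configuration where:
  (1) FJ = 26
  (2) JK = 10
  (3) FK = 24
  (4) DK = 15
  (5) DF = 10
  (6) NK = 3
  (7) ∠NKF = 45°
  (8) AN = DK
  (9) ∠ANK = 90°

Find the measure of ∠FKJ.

Step 1: By the inverse law of cosines on triangle FKJ: cos(∠FKJ) = (24² + 10² − 26²) / (2·24·10) = 0/480 = 0, so ∠FKJ = 90°.

Therefore, the measure of angle ∠FKJ = 90°.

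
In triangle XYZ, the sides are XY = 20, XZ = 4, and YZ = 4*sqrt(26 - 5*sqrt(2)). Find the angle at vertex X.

When all three sides of a triangle are known, the law of cosines can be rearranged to find any angle.
cos(C) = (a² + b² - c²) / (2ab) gives cos(X) = sqrt(2)/2.
Taking the inverse cosine: X = 45°.

45°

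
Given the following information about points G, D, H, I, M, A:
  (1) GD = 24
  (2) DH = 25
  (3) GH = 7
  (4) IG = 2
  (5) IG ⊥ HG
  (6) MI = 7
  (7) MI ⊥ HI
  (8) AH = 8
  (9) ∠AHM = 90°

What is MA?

Step 1: By the law of cosines on triangle HGI: HI² = 7² + 2² − 2·7·2·cos(90°) = 53, so HI = √53.
Step 2: By the law of cosines on triangle HIM: HM² = √53² + 7² − 2·√53·7·cos(90°) = 102, so HM = √102.
Step 3: By the law of cosines on triangle MHA: MA² = √102² + 8² − 2·√102·8·cos(90°) = 166, so MA = √166.

Therefore, the length of MA = √166.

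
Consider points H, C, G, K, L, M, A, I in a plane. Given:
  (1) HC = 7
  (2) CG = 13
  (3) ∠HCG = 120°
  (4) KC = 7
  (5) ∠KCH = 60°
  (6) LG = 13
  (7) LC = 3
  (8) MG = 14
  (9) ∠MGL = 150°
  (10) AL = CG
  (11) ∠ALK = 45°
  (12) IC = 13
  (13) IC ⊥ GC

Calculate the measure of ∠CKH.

Step 1: By the law of cosines on triangle KCH: KH² = 7² + 7² − 2·7·7·cos(60°) = 49, so KH = 7.
Step 2: By the inverse law of cosines on triangle CKH: cos(∠CKH) = (7² + 7² − 7²) / (2·7·7) = 49/98 = 0.5, so ∠CKH = 60°.

Therefore, the measure of angle ∠CKH = 60°.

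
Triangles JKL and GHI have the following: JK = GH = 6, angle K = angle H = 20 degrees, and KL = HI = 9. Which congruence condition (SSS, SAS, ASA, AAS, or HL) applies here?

The given information matches SAS: Two pairs of corresponding sides and the included angle are equal (Side-Angle-Side).

SAS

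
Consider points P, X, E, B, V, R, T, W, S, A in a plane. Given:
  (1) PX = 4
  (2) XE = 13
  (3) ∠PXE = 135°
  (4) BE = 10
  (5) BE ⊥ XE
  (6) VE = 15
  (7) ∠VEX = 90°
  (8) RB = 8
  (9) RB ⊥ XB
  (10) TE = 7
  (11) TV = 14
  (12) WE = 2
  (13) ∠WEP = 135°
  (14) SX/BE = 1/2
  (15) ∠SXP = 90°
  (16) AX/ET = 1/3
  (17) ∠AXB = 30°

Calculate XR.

Step 1: By the law of cosines on triangle BEX: BX² = 10² + 13² − 2·10·13·cos(90°) = 269, so BX ≈ 16.4.
Step 2: By the law of cosines on triangle XBR: XR² = 16.4² + 8² − 2·16.4·8·cos(90°) = 333, so XR = 3·√37.

Therefore, the length of XR = 3·√37.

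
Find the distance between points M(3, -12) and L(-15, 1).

The horizontal distance is |-15 - 3| = 18 and the vertical distance is |1 - -12| = 13.
By the Pythagorean theorem, d = sqrt(18^2 + 13^2) = sqrt(493).

sqrt(493)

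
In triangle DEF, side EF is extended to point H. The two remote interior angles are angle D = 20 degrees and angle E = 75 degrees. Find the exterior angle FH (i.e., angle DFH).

The interior angle at F is 180 - 20 - 75 = 85 degrees.
The exterior angle and interior angle at F are supplementary:
Exterior angle = 180 - 85 = 95 degrees.

95 degrees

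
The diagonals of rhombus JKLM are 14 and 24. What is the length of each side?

Half-diagonals are 7 and 12. side = sqrt(7^2 + 12^2) = sqrt(193)

sqrt(193)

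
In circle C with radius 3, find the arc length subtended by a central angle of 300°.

The full circumference is 2πr = 2π(3) = 6*pi.
The arc spans 300° out of 360°, which is a fraction of 5/6.
Arc length = 6*pi × 5/6 = 5*pi.

5*pi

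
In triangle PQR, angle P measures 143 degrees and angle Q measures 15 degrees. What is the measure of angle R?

The interior angles sum to 180°: angle R = 180 - 143 - 15 = 22°.
The triangle is obtuse (angles 143°, 15°, 22°).

22 degrees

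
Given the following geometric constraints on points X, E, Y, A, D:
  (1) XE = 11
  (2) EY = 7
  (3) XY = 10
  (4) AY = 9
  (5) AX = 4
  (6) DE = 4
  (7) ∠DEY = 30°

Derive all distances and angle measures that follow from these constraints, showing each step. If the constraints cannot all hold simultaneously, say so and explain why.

The constraints are consistent.

Step 1: From YE = 7, ED = 4, and ∠YED = 30°, by the law of cosines:
  YD² = YE² + ED² - 2·YE·ED·cos(30°) = 49 + 16 - 48.5 = 16.5
  YD ≈ 4.06

Step 2: From XA = 4, XY = 10, AY = 9, by the inverse law of cosines:
  cos(∠AXY) = (XA² + XY² - AY²) / (2·XA·XY)
  ∠AXY = 64.06°

Step 3: From XE = 11, XY = 10, EY = 7, by the inverse law of cosines:
  cos(∠EXY) = (XE² + XY² - EY²) / (2·XE·XY)
  ∠EXY = 38.57°

Step 4: From EX = 11, EY = 7, XY = 10, by the inverse law of cosines:
  cos(∠XEY) = (EX² + EY² - XY²) / (2·EX·EY)
  ∠XEY = 62.96°

Step 5: From YA = 9, YX = 10, AX = 4, by the inverse law of cosines:
  cos(∠AYX) = (YA² + YX² - AX²) / (2·YA·YX)
  ∠AYX = 23.56°

Step 6: From YE = 7, YX = 10, EX = 11, by the inverse law of cosines:
  cos(∠EYX) = (YE² + YX² - EX²) / (2·YE·YX)
  ∠EYX = 78.46°

Step 7: From AX = 4, AY = 9, XY = 10, by the inverse law of cosines:
  cos(∠XAY) = (AX² + AY² - XY²) / (2·AX·AY)
  ∠XAY = 92.39°

Step 8: From YD = 4.06, YE = 7, DE = 4, by the inverse law of cosines:
  cos(∠DYE) = (YD² + YE² - DE²) / (2·YD·YE)
  ∠DYE = 29.49°

Step 9: From DE = 4, DY = 4.06, EY = 7, by the inverse law of cosines:
  cos(∠EDY) = (DE² + DY² - EY²) / (2·DE·DY)
  ∠EDY = 120.51°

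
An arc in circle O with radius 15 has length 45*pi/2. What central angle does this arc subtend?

Arc length L = 2πr × θ/360, so θ = 360L / (2πr).
θ = 360 × 45*pi/2 / (2π × 15)
θ = 270°
θ = 270°

270°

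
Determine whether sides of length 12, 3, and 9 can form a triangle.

No.
The triangle inequality is violated: 3 + 9 = 12 ≤ 12.
These lengths cannot form a triangle.

No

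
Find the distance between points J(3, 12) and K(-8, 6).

d = sqrt((-8 - 3)^2 + (6 - 12)^2)
d = sqrt(-11^2 + -6^2)
d = sqrt(121 + 36)
d = sqrt(157)

sqrt(157)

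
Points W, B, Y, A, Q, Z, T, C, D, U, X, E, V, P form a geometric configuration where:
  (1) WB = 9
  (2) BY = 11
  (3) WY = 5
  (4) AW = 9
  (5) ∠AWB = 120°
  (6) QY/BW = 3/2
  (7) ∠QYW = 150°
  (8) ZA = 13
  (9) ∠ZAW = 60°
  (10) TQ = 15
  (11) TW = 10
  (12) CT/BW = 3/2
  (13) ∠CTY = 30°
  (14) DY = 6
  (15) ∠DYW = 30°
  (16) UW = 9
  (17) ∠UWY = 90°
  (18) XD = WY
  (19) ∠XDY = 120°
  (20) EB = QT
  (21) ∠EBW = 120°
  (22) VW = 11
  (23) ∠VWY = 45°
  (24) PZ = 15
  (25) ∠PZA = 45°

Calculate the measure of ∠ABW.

Step 1: By the law of cosines on triangle BWA: BA² = 9² + 9² − 2·9·9·cos(120°) = 243, so BA = 9·√3.
Step 2: By the inverse law of cosines on triangle ABW: cos(∠ABW) = ((9·√3)² + 9² − 9²) / (2·9·√3·9) = 243/280.59 = 0.866, so ∠ABW = 30°.

Therefore, the measure of angle ∠ABW = 30°.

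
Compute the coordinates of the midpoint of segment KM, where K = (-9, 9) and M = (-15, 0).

M = ((x₁ + x₂)/2, (y₁ + y₂)/2)
= ((-9 + -15)/2, (9 + 0)/2)
= (-24/2, 9/2) = (-12, 9/2)

(-12, 9/2)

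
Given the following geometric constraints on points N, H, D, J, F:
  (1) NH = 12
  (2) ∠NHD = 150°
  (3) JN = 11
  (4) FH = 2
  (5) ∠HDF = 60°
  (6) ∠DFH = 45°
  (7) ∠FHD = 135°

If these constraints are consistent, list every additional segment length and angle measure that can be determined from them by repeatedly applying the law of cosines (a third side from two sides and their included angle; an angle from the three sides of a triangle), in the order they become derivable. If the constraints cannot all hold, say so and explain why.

These constraints are not satisfiable: (5), (6) and (7) are the three interior angles of triangle HDF, which must sum to 180°, but 60° + 45° + 135° = 240°. No planar figure meets all of them, so nothing further can be derived.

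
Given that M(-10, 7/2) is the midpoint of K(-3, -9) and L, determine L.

Using the midpoint formula: M = ((x1 + x2)/2, (y1 + y2)/2)
We know M = (-10, 7/2) and K = (-3, -9)
For x: -10 = (-3 + x2)/2, so x2 = 2*-10 - -3 = -17
For y: 7/2 = (-9 + y2)/2, so y2 = 2*7/2 - -9 = 16
L = (-17, 16)

(-17, 16)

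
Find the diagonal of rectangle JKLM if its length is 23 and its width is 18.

Using the Pythagorean theorem:
d² = 23² + 18² = 529 + 324 = 853
d = sqrt(853)

sqrt(853)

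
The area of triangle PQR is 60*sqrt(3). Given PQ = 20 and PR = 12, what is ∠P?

sin(C) = 2 * 60*sqrt(3) / (20 * 12) = sqrt(3)/2, so C = arcsin(sqrt(3)/2) = 60°.
Since sin(180° - C) = sin(C), the obtuse angle 120° gives the same area, so C = 60° or C = 120°.

60° or 120°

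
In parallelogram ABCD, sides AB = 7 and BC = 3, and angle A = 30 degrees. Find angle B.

Consecutive angles are supplementary: angle B = 180 - 30 = 150 degrees.

150 degrees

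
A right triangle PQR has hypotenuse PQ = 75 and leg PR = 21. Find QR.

Rearranging the Pythagorean theorem to solve for the unknown leg:
leg^2 = hypotenuse^2 - known_leg^2 = 5625 - 441 = 5184
leg = sqrt(5184) = 72.

72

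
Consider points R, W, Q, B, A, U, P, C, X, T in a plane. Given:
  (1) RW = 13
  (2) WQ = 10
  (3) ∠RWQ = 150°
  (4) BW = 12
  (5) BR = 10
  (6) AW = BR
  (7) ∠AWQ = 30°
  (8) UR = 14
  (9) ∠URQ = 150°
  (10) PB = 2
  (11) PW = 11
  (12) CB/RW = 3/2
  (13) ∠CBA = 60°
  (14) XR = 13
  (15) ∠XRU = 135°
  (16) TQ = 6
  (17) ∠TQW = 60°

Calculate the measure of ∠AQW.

From the given relations: AW = BR = 10.
Step 1: By the law of cosines on triangle QWA: QA² = 10² + 10² − 2·10·10·cos(30°) = 26.79, so QA ≈ 5.18.
Step 2: By the inverse law of cosines on triangle AQW: cos(∠AQW) = (5.18² + 10² − 10²) / (2·5.18·10) = 26.79/103.53 = 0.2588, so ∠AQW = 75°.

Therefore, the measure of angle ∠AQW = 75°.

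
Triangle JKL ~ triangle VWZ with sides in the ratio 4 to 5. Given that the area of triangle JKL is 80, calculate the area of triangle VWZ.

Area ratio = (4/5)^2 = 16/25. Area of VWZ = 80 * 25/16 = 125.

125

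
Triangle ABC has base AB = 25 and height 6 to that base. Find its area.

A triangle's area is half the area of a rectangle with the same base and height.
Area = (1/2) * 25 * 6 = 75.

75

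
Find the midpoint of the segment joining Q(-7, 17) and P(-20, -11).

M = ((x₁ + x₂)/2, (y₁ + y₂)/2)
= ((-7 + -20)/2, (17 + -11)/2)
= (-27/2, 6/2) = (-27/2, 3)

(-27/2, 3)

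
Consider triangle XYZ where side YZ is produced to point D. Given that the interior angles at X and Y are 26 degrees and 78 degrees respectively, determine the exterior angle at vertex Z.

Exterior angle = 26 + 78 = 104 degrees (exterior angle theorem).

104 degrees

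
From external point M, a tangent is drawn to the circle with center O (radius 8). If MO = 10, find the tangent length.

The tangent, radius, and line from the external point to the center form a right triangle.
The right angle is where the tangent meets the radius.
By the Pythagorean theorem: tangent² + 8² = 10²
tangent² = 100 - 64 = 36
tangent = 6

6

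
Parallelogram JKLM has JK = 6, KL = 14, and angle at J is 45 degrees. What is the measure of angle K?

In a parallelogram, consecutive angles are supplementary (sum to 180°).
angle K = 180 - angle J
angle K = 180 - 45
angle K = 135 degrees

135 degrees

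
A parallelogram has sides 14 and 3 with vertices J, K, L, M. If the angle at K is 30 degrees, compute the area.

Area = 14 * 3 * sin(30°) = 42 * 1/2 = 21

21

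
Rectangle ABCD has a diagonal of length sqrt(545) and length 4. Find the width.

The diagonal of a rectangle forms a right triangle with the two sides.
Rearranging the Pythagorean theorem: missing side = sqrt(d^2 - known^2).
= sqrt(545 - 16) = sqrt(529) = 23.

23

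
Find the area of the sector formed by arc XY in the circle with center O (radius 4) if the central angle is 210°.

Sector area = π(4²)(7/12) = 28*pi/3

28*pi/3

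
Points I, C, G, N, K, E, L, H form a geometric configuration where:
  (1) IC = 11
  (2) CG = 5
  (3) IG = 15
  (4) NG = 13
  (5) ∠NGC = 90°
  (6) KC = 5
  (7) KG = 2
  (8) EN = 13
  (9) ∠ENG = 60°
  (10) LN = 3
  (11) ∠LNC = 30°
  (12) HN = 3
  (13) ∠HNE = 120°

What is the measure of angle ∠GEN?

Step 1: By the law of cosines on triangle ENG: EG² = 13² + 13² − 2·13·13·cos(60°) = 169, so EG = 13.
Step 2: By the inverse law of cosines on triangle GEN: cos(∠GEN) = (13² + 13² − 13²) / (2·13·13) = 169/338 = 0.5, so ∠GEN = 60°.

Therefore, the measure of angle ∠GEN = 60°.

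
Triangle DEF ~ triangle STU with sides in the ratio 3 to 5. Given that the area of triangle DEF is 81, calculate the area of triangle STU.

Area ratio = (3/5)^2 = 9/25. Area of STU = 81 * 25/9 = 225.

225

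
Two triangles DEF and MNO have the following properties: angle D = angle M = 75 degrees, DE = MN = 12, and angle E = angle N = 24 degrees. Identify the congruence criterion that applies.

The given information matches ASA: Two pairs of corresponding angles and the included side are equal (Angle-Side-Angle).

ASA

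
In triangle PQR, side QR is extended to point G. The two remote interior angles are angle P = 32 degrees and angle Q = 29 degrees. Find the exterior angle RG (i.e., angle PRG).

Exterior angle = 32 + 29 = 61 degrees (exterior angle theorem).

61 degrees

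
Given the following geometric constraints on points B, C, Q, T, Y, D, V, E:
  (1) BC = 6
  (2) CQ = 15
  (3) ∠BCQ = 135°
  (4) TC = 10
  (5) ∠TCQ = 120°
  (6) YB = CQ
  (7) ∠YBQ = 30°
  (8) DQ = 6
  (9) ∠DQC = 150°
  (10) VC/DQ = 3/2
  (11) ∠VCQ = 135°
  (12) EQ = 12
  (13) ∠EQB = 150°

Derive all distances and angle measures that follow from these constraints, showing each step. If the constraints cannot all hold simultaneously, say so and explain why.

The constraints are consistent.

From the given relations:
  YB = CQ = 15
  VC = 3/2·DQ = 3/2·6 = 9

Step 1: From BC = 6, CQ = 15, and ∠BCQ = 135°, by the law of cosines:
  BQ² = BC² + CQ² - 2·BC·CQ·cos(135°) = 36 + 225 + 127.3 = 388.3
  BQ ≈ 19.7

Step 2: From CQ = 15, QD = 6, and ∠CQD = 150°, by the law of cosines:
  CD² = CQ² + QD² - 2·CQ·QD·cos(150°) = 225 + 36 + 155.9 = 416.9
  CD ≈ 20.42

Step 3: From QC = 15, CT = 10, and ∠QCT = 120°, by the law of cosines:
  QT² = QC² + CT² - 2·QC·CT·cos(120°) = 225 + 100 + 150 = 475
  QT = 5·√19

Step 4: From QC = 15, CV = 9, and ∠QCV = 135°, by the law of cosines:
  QV² = QC² + CV² - 2·QC·CV·cos(135°) = 225 + 81 + 190.9 = 496.9
  QV ≈ 22.29

Step 5: From BQ = 19.7, QE = 12, and ∠BQE = 150°, by the law of cosines:
  BE² = BQ² + QE² - 2·BQ·QE·cos(150°) = 388.3 + 144 + 409.6 = 941.8
  BE ≈ 30.69

Step 6: From QB = 19.7, BY = 15, and ∠QBY = 30°, by the law of cosines:
  QY² = QB² + BY² - 2·QB·BY·cos(30°) = 388.3 + 225 - 511.9 = 101.3
  QY ≈ 10.07

Step 7: From BC = 6, BQ = 19.7, CQ = 15, by the inverse law of cosines:
  cos(∠CBQ) = (BC² + BQ² - CQ²) / (2·BC·BQ)
  ∠CBQ = 32.57°

Step 8: From CD = 20.42, CQ = 15, DQ = 6, by the inverse law of cosines:
  cos(∠DCQ) = (CD² + CQ² - DQ²) / (2·CD·CQ)
  ∠DCQ = 8.45°

Step 9: From QB = 19.7, QC = 15, BC = 6, by the inverse law of cosines:
  cos(∠BQC) = (QB² + QC² - BC²) / (2·QB·QC)
  ∠BQC = 12.43°

Step 10: From QC = 15, QT = 5·√19, CT = 10, by the inverse law of cosines:
  cos(∠CQT) = (QC² + QT² - CT²) / (2·QC·QT)
  ∠CQT = 23.41°

Step 11: From QC = 15, QV = 22.29, CV = 9, by the inverse law of cosines:
  cos(∠CQV) = (QC² + QV² - CV²) / (2·QC·QV)
  ∠CQV = 16.59°

Step 12: From TC = 10, TQ = 5·√19, CQ = 15, by the inverse law of cosines:
  cos(∠CTQ) = (TC² + TQ² - CQ²) / (2·TC·TQ)
  ∠CTQ = 36.59°

Step 13: From DC = 20.42, DQ = 6, CQ = 15, by the inverse law of cosines:
  cos(∠CDQ) = (DC² + DQ² - CQ²) / (2·DC·DQ)
  ∠CDQ = 21.55°

Step 14: From VC = 9, VQ = 22.29, CQ = 15, by the inverse law of cosines:
  cos(∠CVQ) = (VC² + VQ² - CQ²) / (2·VC·VQ)
  ∠CVQ = 28.41°

Step 15: From BE = 30.69, BQ = 19.7, EQ = 12, by the inverse law of cosines:
  cos(∠EBQ) = (BE² + BQ² - EQ²) / (2·BE·BQ)
  ∠EBQ = 11.27°

Step 16: From QB = 19.7, QY = 10.07, BY = 15, by the inverse law of cosines:
  cos(∠BQY) = (QB² + QY² - BY²) / (2·QB·QY)
  ∠BQY = 48.16°

Step 17: From YB = 15, YQ = 10.07, BQ = 19.7, by the inverse law of cosines:
  cos(∠BYQ) = (YB² + YQ² - BQ²) / (2·YB·YQ)
  ∠BYQ = 101.84°

Step 18: From EB = 30.69, EQ = 12, BQ = 19.7, by the inverse law of cosines:
  cos(∠BEQ) = (EB² + EQ² - BQ²) / (2·EB·EQ)
  ∠BEQ = 18.73°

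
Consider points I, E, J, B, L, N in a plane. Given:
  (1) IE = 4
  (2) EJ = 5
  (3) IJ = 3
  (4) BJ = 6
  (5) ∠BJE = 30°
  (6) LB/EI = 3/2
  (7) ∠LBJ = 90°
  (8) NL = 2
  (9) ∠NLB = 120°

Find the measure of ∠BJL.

From the given relations: LB = 3/2·EI = 3/2·4 = 6.
Step 1: By the law of cosines on triangle JBL: JL² = 6² + 6² − 2·6·6·cos(90°) = 72, so JL = 6·√2.
Step 2: By the inverse law of cosines on triangle BJL: cos(∠BJL) = (6² + (6·√2)² − 6²) / (2·6·6·√2) = 72/101.82 = 0.7071, so ∠BJL = 45°.

Therefore, the measure of angle ∠BJL = 45°.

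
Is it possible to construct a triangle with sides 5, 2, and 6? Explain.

For three segments to close into a triangle, no single side can be as long as the other two combined.
The longest side is 6, and 2 + 5 = 7 > 6.
A triangle can be formed.

Yes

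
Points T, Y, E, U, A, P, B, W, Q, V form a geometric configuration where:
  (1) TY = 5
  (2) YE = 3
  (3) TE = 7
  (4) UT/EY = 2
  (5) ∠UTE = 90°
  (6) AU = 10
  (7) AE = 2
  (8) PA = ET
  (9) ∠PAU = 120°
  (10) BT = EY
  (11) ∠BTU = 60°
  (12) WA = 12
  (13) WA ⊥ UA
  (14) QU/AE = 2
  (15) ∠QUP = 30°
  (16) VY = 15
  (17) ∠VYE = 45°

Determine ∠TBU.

From the given relations: BT = EY = 3; UT = 2·EY = 2·3 = 6.
Step 1: By the law of cosines on triangle BTU: BU² = 3² + 6² − 2·3·6·cos(60°) = 27, so BU = 3·√3.
Step 2: By the inverse law of cosines on triangle TBU: cos(∠TBU) = (3² + (3·√3)² − 6²) / (2·3·3·√3) = 0/31.18 = 0, so ∠TBU = 90°.

Therefore, the measure of angle ∠TBU = 90°.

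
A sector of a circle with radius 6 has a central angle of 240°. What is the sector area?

The full circle has area πr² = π(6)² = 36*pi.
The sector covers 240° out of 360°, a fraction of 2/3.
Sector area = 36*pi × 2/3 = 24*pi.

24*pi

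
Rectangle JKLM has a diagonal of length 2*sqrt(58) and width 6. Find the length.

The diagonal of a rectangle forms a right triangle with the two sides.
Rearranging the Pythagorean theorem: missing side = sqrt(d^2 - known^2).
= sqrt(232 - 36) = sqrt(196) = 14.

14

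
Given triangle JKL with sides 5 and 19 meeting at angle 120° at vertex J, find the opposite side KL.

Law of cosines: KL^2 = 5^2 + 19^2 - 2(5)(19)cos(120°) = 481, so KL = sqrt(481).

sqrt(481)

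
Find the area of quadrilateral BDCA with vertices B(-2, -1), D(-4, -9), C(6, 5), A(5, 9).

Using the Shoelace formula for a quadrilateral (vertices in order):
Area = (1/2)|sum of (x_i * y_(i+1) - x_(i+1) * y_i)|
Terms: (-2*-9 - -4*-1) = 14, (-4*5 - 6*-9) = 34, (6*9 - 5*5) = 29, (5*-1 - -2*9) = 13
Sum = 90
Area = (1/2)(90) = 45

45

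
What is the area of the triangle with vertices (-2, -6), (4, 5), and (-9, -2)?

Using the Shoelace formula for a triangle:
Area = (1/2)|x0(y1 - y2) + x1(y2 - y0) + x2(y0 - y1)|
Area = (1/2)|-2(5 - -2) + 4(-2 - -6) + -9(-6 - 5)|
Area = (1/2)|-14 + 16 + 99|
Area = (1/2)|101|
Area = (1/2)(101)
Area = 101/2

101/2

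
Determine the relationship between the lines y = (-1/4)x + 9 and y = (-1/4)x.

Slope of line 1: m1 = -1/4
Slope of line 2: m2 = -1/4
Since m1 = m2 = -1/4, the lines are parallel.

Parallel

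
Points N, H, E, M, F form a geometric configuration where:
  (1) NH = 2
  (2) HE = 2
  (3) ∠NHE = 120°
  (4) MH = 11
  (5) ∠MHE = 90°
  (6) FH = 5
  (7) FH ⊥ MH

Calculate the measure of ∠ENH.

Step 1: By the law of cosines on triangle NHE: NE² = 2² + 2² − 2·2·2·cos(120°) = 12, so NE = 2·√3.
Step 2: By the inverse law of cosines on triangle ENH: cos(∠ENH) = ((2·√3)² + 2² − 2²) / (2·2·√3·2) = 12/13.86 = 0.866, so ∠ENH = 30°.

Therefore, the measure of angle ∠ENH = 30°.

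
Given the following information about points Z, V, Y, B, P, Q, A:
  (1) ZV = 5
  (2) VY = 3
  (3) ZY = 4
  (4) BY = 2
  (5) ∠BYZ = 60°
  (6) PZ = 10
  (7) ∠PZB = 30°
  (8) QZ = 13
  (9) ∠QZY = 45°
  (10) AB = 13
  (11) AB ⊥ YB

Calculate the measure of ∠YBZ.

Step 1: By the law of cosines on triangle BYZ: BZ² = 2² + 4² − 2·2·4·cos(60°) = 12, so BZ = 2·√3.
Step 2: By the inverse law of cosines on triangle YBZ: cos(∠YBZ) = (2² + (2·√3)² − 4²) / (2·2·2·√3) = 0/13.86 = 0, so ∠YBZ = 90°.

Therefore, the measure of angle ∠YBZ = 90°.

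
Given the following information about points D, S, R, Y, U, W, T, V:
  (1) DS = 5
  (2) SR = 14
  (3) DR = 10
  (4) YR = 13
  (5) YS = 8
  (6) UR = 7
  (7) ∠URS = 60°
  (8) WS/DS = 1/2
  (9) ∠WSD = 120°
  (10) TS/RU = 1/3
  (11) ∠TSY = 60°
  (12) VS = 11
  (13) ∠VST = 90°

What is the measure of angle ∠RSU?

Step 1: By the law of cosines on triangle SRU: SU² = 14² + 7² − 2·14·7·cos(60°) = 147, so SU = 7·√3.
Step 2: By the inverse law of cosines on triangle RSU: cos(∠RSU) = (14² + (7·√3)² − 7²) / (2·14·7·√3) = 294/339.48 = 0.866, so ∠RSU = 30°.

Therefore, the measure of angle ∠RSU = 30°.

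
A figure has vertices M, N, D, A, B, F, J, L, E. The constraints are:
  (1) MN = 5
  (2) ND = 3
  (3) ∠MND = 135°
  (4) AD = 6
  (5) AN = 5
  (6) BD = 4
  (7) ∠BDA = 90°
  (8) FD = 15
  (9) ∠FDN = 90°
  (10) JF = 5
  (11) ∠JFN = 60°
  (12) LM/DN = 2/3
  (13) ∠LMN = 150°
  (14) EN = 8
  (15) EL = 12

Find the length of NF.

Step 1: By the law of cosines on triangle NDF: NF² = 3² + 15² − 2·3·15·cos(90°) = 234, so NF = 3·√26.

Therefore, the length of NF = 3·√26.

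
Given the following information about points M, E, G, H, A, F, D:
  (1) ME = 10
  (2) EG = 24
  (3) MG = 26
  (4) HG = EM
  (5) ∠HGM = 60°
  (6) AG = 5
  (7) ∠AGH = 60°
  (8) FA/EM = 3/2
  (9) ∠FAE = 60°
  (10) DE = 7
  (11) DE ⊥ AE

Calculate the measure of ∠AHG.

From the given relations: HG = EM = 10.
Step 1: By the law of cosines on triangle HGA: HA² = 10² + 5² − 2·10·5·cos(60°) = 75, so HA = 5·√3.
Step 2: By the inverse law of cosines on triangle AHG: cos(∠AHG) = ((5·√3)² + 10² − 5²) / (2·5·√3·10) = 150/173.21 = 0.866, so ∠AHG = 30°.

Therefore, the measure of angle ∠AHG = 30°.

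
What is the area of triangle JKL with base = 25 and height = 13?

Area = (1/2) * base * height
Area = (1/2) * 25 * 13
Area = 325/2

325/2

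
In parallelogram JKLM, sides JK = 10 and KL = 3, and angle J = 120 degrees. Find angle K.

In a parallelogram, consecutive angles are supplementary (sum to 180°).
angle K = 180 - angle J
angle K = 180 - 120
angle K = 60 degrees

60 degrees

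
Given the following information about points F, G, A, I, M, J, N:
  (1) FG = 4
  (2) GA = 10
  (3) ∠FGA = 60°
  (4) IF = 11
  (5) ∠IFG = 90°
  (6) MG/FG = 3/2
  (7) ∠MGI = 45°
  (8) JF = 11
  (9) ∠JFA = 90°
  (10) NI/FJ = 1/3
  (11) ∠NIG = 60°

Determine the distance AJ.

Step 1: By the law of cosines on triangle FGA: FA² = 4² + 10² − 2·4·10·cos(60°) = 76, so FA = 2·√19.
Step 2: By the law of cosines on triangle AFJ: AJ² = (2·√19)² + 11² − 2·2·√19·11·cos(90°) = 197, so AJ = √197.

Therefore, the length of AJ = √197.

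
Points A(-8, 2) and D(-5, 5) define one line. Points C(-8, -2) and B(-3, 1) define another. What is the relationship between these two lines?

Slope of line 1: m1 = (5 - 2)/(-5 - -8) = 3/3 = 1
Slope of line 2: m2 = (1 - -2)/(-3 - -8) = 3/5 = 3/5
m1 != m2 (1 != 3/5), so not parallel.
m1 * m2 = (1) * (3/5) = 3/5 != -1, so not perpendicular.
The lines are neither parallel nor perpendicular.

Neither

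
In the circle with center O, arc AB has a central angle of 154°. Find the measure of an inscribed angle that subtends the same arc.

Inscribed angle = 154° / 2 = 77° (inscribed angle theorem).

77°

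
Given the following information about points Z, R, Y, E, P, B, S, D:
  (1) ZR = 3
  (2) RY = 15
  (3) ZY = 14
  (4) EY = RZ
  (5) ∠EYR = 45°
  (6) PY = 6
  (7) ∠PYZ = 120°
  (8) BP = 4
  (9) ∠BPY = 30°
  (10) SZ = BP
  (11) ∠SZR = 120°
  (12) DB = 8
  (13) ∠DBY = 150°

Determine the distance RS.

From the given relations: SZ = BP = 4.
Step 1: By the law of cosines on triangle RZS: RS² = 3² + 4² − 2·3·4·cos(120°) = 37, so RS = √37.

Therefore, the length of RS = √37.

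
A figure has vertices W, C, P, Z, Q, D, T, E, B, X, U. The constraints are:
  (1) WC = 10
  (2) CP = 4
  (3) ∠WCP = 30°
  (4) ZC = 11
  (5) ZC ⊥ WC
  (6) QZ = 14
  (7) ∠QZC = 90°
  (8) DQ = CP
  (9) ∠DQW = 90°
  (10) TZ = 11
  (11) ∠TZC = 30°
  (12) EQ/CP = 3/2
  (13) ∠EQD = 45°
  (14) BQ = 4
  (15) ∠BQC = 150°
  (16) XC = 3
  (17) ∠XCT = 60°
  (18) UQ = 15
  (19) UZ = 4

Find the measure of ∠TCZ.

Step 1: By the law of cosines on triangle CZT: CT² = 11² + 11² − 2·11·11·cos(30°) = 32.42, so CT ≈ 5.69.
Step 2: By the inverse law of cosines on triangle TCZ: cos(∠TCZ) = (5.69² + 11² − 11²) / (2·5.69·11) = 32.42/125.27 = 0.2588, so ∠TCZ = 75°.

Therefore, the measure of angle ∠TCZ = 75°.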